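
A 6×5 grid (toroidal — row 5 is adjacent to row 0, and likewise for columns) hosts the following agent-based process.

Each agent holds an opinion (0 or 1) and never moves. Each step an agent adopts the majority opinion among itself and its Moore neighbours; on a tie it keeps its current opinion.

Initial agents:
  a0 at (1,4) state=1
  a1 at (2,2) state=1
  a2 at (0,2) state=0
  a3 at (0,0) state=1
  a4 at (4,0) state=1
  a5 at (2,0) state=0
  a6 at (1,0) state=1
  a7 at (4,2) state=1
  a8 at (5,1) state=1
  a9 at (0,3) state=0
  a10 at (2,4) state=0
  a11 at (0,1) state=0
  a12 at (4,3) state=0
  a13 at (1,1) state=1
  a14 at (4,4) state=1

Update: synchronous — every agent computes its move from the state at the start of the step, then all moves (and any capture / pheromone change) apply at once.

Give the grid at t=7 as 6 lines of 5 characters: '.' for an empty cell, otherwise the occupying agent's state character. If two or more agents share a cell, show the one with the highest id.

1111.
11..1
1.1.1
.....
1.111
.1...

t=1: a0@(1,4):1 a1@(2,2):1 a2@(0,2):0 a3@(0,0):1 a4@(4,0):1 a5@(2,0):1 a6@(1,0):1 a7@(4,2):1 a8@(5,1):1 a9@(0,3):0 a10@(2,4):0 a11@(0,1):1 a12@(4,3):1 a13@(1,1):1 a14@(4,4):1
t=2: a0@(1,4):1 a1@(2,2):1 a2@(0,2):1 a3@(0,0):1 a4@(4,0):1 a5@(2,0):1 a6@(1,0):1 a7@(4,2):1 a8@(5,1):1 a9@(0,3):0 a10@(2,4):1 a11@(0,1):1 a12@(4,3):1 a13@(1,1):1 a14@(4,4):1
t=3: a0@(1,4):1 a1@(2,2):1 a2@(0,2):1 a3@(0,0):1 a4@(4,0):1 a5@(2,0):1 a6@(1,0):1 a7@(4,2):1 a8@(5,1):1 a9@(0,3):1 a10@(2,4):1 a11@(0,1):1 a12@(4,3):1 a13@(1,1):1 a14@(4,4):1
t=4: (unchanged — steady state)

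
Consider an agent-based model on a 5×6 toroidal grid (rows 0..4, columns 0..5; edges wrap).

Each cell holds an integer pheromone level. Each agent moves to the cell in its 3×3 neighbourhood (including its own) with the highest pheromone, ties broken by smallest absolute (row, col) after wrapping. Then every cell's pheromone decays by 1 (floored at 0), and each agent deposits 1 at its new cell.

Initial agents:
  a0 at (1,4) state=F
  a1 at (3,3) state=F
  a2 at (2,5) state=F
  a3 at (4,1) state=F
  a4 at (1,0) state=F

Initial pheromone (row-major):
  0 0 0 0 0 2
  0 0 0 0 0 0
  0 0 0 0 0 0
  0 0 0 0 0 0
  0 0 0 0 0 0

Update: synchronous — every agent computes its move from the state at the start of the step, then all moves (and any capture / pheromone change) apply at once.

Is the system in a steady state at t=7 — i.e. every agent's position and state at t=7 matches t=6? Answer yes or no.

yes

t=1: a0@(0,5) a1@(2,2) a2@(1,0) a3@(0,0) a4@(0,5) | pheromone: 1 0 0 0 0 3 / 1 0 0 0 0 0 / 0 0 1 0 0 0 / 0 0 0 0 0 0 / 0 0 0 0 0 0
t=2: a0@(0,5) a1@(2,2) a2@(0,5) a3@(0,5) a4@(0,5) | pheromone: 0 0 0 0 0 6 / 0 0 0 0 0 0 / 0 0 1 0 0 0 / 0 0 0 0 0 0 / 0 0 0 0 0 0
t=3: a0@(0,5) a1@(2,2) a2@(0,5) a3@(0,5) a4@(0,5) | pheromone: 0 0 0 0 0 9 / 0 0 0 0 0 0 / 0 0 1 0 0 0 / 0 0 0 0 0 0 / 0 0 0 0 0 0
t=4: a0@(0,5) a1@(2,2) a2@(0,5) a3@(0,5) a4@(0,5) | pheromone: 0 0 0 0 0 12 / 0 0 0 0 0 0 / 0 0 1 0 0 0 / 0 0 0 0 0 0 / 0 0 0 0 0 0
t=5: a0@(0,5) a1@(2,2) a2@(0,5) a3@(0,5) a4@(0,5) | pheromone: 0 0 0 0 0 15 / 0 0 0 0 0 0 / 0 0 1 0 0 0 / 0 0 0 0 0 0 / 0 0 0 0 0 0
t=6: a0@(0,5) a1@(2,2) a2@(0,5) a3@(0,5) a4@(0,5) | pheromone: 0 0 0 0 0 18 / 0 0 0 0 0 0 / 0 0 1 0 0 0 / 0 0 0 0 0 0 / 0 0 0 0 0 0
t=7: a0@(0,5) a1@(2,2) a2@(0,5) a3@(0,5) a4@(0,5) | pheromone: 0 0 0 0 0 21 / 0 0 0 0 0 0 / 0 0 1 0 0 0 / 0 0 0 0 0 0 / 0 0 0 0 0 0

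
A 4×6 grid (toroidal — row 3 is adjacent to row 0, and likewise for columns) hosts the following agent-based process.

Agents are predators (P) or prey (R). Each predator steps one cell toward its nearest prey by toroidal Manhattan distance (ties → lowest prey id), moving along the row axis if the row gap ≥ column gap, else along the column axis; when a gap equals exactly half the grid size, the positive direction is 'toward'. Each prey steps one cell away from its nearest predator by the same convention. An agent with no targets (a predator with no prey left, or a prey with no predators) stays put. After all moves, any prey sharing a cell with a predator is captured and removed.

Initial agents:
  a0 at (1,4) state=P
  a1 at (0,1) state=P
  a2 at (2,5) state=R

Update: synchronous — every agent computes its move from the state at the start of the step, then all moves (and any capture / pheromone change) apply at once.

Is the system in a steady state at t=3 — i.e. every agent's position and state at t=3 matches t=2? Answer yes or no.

no

t=1: a0@(2,4):P a1@(1,1):P a2@(3,5):R
t=2: a0@(3,4):P a1@(2,1):P a2@(0,5):R
t=3: a0@(0,4):P a1@(3,1):P a2@(1,5):R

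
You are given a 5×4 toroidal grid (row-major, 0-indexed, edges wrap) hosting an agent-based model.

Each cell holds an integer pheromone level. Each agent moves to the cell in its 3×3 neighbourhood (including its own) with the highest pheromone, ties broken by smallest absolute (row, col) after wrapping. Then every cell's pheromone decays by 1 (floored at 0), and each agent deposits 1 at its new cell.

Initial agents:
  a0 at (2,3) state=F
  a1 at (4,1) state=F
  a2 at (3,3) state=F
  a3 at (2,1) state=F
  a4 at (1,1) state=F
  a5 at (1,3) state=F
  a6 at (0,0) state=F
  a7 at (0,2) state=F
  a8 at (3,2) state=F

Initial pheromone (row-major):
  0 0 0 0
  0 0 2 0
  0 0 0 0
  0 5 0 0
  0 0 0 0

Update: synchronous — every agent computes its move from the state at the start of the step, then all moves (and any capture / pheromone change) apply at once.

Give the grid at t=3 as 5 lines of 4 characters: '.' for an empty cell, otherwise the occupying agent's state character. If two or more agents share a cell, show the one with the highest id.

t=1: a0@(1,2) a1@(3,1) a2@(2,0) a3@(3,1) a4@(1,2) a5@(1,2) a6@(0,0) a7@(1,2) a8@(3,1) | pheromone: 1 0 0 0 / 0 0 5 0 / 1 0 0 0 / 0 7 0 0 / 0 0 0 0
t=2: a0@(1,2) a1@(3,1) a2@(3,1) a3@(3,1) a4@(1,2) a5@(1,2) a6@(0,0) a7@(1,2) a8@(3,1) | pheromone: 1 0 0 0 / 0 0 8 0 / 0 0 0 0 / 0 10 0 0 / 0 0 0 0
t=3: a0@(1,2) a1@(3,1) a2@(3,1) a3@(3,1) a4@(1,2) a5@(1,2) a6@(0,0) a7@(1,2) a8@(3,1) | pheromone: 1 0 0 0 / 0 0 11 0 / 0 0 0 0 / 0 13 0 0 / 0 0 0 0

F...
..F.
....
.F..
....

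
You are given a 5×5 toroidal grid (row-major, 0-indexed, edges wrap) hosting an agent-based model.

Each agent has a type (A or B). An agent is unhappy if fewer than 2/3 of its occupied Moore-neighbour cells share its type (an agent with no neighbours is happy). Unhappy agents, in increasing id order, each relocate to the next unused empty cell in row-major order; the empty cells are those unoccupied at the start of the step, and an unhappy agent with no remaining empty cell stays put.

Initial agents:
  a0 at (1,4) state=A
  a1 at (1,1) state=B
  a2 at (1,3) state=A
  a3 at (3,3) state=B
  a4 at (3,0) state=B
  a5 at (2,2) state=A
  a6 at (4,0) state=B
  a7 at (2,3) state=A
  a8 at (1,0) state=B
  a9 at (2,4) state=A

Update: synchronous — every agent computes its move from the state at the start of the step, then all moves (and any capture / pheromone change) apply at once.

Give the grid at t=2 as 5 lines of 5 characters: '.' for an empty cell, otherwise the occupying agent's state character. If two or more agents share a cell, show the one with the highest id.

BB...
AB.A.
ABAA.
.....
B....

t=1: a0@(1,4):A a1@(0,0):B a2@(1,3):A a3@(0,1):B a4@(0,2):B a5@(0,3):A a6@(4,0):B a7@(2,3):A a8@(0,4):B a9@(1,2):A
t=2: a0@(1,0):A a1@(0,0):B a2@(1,3):A a3@(0,1):B a4@(1,1):B a5@(2,0):A a6@(4,0):B a7@(2,3):A a8@(2,1):B a9@(2,2):A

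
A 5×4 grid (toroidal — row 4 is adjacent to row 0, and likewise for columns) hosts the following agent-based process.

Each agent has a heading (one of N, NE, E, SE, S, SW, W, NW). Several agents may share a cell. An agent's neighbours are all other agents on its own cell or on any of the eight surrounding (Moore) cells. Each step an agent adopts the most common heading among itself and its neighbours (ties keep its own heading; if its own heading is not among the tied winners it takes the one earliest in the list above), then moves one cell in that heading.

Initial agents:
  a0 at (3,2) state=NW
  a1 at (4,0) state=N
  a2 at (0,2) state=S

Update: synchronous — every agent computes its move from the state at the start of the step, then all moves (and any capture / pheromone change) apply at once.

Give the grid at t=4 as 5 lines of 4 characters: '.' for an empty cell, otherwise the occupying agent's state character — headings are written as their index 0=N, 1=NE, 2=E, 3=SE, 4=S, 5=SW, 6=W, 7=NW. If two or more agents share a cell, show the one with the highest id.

t=1: a0@(2,1):NW a1@(3,0):N a2@(1,2):S
t=2: a0@(1,0):NW a1@(2,0):N a2@(2,2):S
t=3: a0@(0,3):NW a1@(1,0):N a2@(3,2):S
t=4: a0@(4,2):NW a1@(0,0):N a2@(4,2):S

0...
....
....
....
..4.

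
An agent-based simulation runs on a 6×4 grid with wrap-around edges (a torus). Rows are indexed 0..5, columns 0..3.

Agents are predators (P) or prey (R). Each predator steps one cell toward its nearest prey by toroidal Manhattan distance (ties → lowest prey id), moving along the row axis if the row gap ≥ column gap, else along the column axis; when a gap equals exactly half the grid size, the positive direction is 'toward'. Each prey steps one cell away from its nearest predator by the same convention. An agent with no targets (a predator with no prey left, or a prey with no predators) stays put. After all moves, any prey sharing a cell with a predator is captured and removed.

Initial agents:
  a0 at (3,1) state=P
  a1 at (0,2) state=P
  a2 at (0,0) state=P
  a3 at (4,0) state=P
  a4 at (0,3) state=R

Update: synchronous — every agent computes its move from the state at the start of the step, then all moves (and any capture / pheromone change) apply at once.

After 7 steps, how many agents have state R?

t=1: a0@(4,1):P a1@(0,3):P a2@(0,3):P a3@(5,0):P a4@(0,0):R
t=2: a0@(5,1):P a1@(0,0):P a2@(0,0):P a3@(0,0):P a4@(0,1):R
t=3: a0@(0,1):P a1@(0,1):P a2@(0,1):P a3@(0,1):P a4@(1,1):R
t=4: a0@(1,1):P a1@(1,1):P a2@(1,1):P a3@(1,1):P a4@(2,1):R
t=5: a0@(2,1):P a1@(2,1):P a2@(2,1):P a3@(2,1):P a4@(3,1):R
t=6: a0@(3,1):P a1@(3,1):P a2@(3,1):P a3@(3,1):P a4@(4,1):R
t=7: a0@(4,1):P a1@(4,1):P a2@(4,1):P a3@(4,1):P a4@(5,1):R

1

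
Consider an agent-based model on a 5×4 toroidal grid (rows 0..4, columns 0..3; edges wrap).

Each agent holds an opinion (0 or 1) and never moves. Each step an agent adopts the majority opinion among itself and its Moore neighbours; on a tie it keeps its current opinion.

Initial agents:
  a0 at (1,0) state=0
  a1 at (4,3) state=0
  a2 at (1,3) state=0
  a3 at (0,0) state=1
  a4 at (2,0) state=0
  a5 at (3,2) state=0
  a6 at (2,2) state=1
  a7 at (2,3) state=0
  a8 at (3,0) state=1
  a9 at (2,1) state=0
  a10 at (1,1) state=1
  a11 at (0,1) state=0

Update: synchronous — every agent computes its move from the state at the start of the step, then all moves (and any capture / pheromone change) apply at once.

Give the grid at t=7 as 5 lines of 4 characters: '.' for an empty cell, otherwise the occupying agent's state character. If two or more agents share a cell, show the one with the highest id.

00..
00.0
0000
0.0.
...0

t=1: a0@(1,0):0 a1@(4,3):0 a2@(1,3):0 a3@(0,0):0 a4@(2,0):0 a5@(3,2):0 a6@(2,2):0 a7@(2,3):0 a8@(3,0):0 a9@(2,1):0 a10@(1,1):0 a11@(0,1):0
t=2: (unchanged — steady state)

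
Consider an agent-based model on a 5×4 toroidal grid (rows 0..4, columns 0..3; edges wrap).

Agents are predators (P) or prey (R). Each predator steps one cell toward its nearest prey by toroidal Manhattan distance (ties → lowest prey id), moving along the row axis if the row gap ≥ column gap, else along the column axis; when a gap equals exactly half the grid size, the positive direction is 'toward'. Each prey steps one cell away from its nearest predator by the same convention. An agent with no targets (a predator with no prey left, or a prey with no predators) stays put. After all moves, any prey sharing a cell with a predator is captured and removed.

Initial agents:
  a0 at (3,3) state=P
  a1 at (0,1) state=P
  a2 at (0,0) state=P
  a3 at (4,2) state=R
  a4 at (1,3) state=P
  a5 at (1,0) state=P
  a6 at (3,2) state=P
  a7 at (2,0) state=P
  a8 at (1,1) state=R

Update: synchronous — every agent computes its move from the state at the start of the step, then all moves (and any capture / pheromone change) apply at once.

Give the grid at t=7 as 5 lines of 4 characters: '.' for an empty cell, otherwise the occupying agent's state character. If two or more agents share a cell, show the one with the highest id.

t=1: a0@(4,3):P a1@(1,1):P a2@(1,0):P a3@(0,2):R a4@(1,0):P a5@(1,1):P a6@(4,2):P a7@(1,0):P a8@(2,1):R
t=2: a0@(0,3):P a1@(2,1):P a2@(2,0):P a3@(1,2):R a4@(2,0):P a5@(2,1):P a6@(0,2):P a7@(2,0):P a8@(3,1):R
t=3: a0@(1,3):P a1@(3,1):P a2@(3,0):P a3@(2,2):R a4@(3,0):P a5@(3,1):P a6@(1,2):P a7@(3,0):P a8@(4,1):R
t=4: a0@(2,3):P a1@(4,1):P a2@(4,0):P a3@(3,2):R a4@(4,0):P a5@(4,1):P a6@(2,2):P a7@(4,0):P a8@(0,1):R
t=5: a0@(3,3):P a1@(0,1):P a2@(0,0):P a3@(4,2):R a4@(0,0):P a5@(0,1):P a6@(3,2):P a7@(0,0):P a8@(1,1):R
t=6: a0@(4,3):P a1@(1,1):P a2@(1,0):P a3@(0,2):R a4@(1,0):P a5@(1,1):P a6@(4,2):P a7@(1,0):P a8@(2,1):R
t=7: a0@(0,3):P a1@(2,1):P a2@(2,0):P a3@(1,2):R a4@(2,0):P a5@(2,1):P a6@(0,2):P a7@(2,0):P a8@(3,1):R

..PP
..R.
PP..
.R..
....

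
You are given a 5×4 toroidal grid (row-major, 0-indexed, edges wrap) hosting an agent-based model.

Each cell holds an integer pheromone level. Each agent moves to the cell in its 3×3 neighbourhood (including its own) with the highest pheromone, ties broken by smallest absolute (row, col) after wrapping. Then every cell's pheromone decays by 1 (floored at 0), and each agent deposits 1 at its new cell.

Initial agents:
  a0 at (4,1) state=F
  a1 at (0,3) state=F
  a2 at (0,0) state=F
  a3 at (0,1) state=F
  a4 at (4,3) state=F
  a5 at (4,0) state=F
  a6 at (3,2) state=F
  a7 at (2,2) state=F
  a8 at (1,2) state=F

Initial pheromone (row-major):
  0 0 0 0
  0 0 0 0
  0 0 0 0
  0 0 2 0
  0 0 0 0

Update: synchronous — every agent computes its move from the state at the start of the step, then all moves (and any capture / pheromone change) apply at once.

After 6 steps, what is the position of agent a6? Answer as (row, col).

(3, 2)

t=1: a0@(3,2) a1@(0,0) a2@(0,0) a3@(0,0) a4@(3,2) a5@(0,0) a6@(3,2) a7@(3,2) a8@(0,1) | pheromone: 4 1 0 0 / 0 0 0 0 / 0 0 0 0 / 0 0 5 0 / 0 0 0 0
t=2: a0@(3,2) a1@(0,0) a2@(0,0) a3@(0,0) a4@(3,2) a5@(0,0) a6@(3,2) a7@(3,2) a8@(0,0) | pheromone: 8 0 0 0 / 0 0 0 0 / 0 0 0 0 / 0 0 8 0 / 0 0 0 0
t=3: a0@(3,2) a1@(0,0) a2@(0,0) a3@(0,0) a4@(3,2) a5@(0,0) a6@(3,2) a7@(3,2) a8@(0,0) | pheromone: 12 0 0 0 / 0 0 0 0 / 0 0 0 0 / 0 0 11 0 / 0 0 0 0
t=4: a0@(3,2) a1@(0,0) a2@(0,0) a3@(0,0) a4@(3,2) a5@(0,0) a6@(3,2) a7@(3,2) a8@(0,0) | pheromone: 16 0 0 0 / 0 0 0 0 / 0 0 0 0 / 0 0 14 0 / 0 0 0 0
t=5: a0@(3,2) a1@(0,0) a2@(0,0) a3@(0,0) a4@(3,2) a5@(0,0) a6@(3,2) a7@(3,2) a8@(0,0) | pheromone: 20 0 0 0 / 0 0 0 0 / 0 0 0 0 / 0 0 17 0 / 0 0 0 0
t=6: a0@(3,2) a1@(0,0) a2@(0,0) a3@(0,0) a4@(3,2) a5@(0,0) a6@(3,2) a7@(3,2) a8@(0,0) | pheromone: 24 0 0 0 / 0 0 0 0 / 0 0 0 0 / 0 0 20 0 / 0 0 0 0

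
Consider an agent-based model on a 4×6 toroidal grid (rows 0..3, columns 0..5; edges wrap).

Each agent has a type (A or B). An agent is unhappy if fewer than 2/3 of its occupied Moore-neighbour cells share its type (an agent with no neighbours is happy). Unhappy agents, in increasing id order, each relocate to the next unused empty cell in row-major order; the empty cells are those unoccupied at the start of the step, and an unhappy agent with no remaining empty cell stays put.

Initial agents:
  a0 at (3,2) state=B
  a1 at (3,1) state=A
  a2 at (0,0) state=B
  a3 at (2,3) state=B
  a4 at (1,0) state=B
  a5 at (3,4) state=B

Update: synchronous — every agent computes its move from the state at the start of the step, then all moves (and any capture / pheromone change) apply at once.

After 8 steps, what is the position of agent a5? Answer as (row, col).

t=1: a0@(0,1):B a1@(0,2):A a2@(0,3):B a3@(2,3):B a4@(1,0):B a5@(3,4):B
t=2: a0@(0,0):B a1@(0,4):A a2@(0,5):B a3@(2,3):B a4@(1,0):B a5@(3,4):B
t=3: a0@(0,0):B a1@(0,1):A a2@(0,5):B a3@(2,3):B a4@(1,0):B a5@(3,4):B
t=4: a0@(0,0):B a1@(0,2):A a2@(0,5):B a3@(2,3):B a4@(1,0):B a5@(3,4):B
t=5: (unchanged — steady state)

(3, 4)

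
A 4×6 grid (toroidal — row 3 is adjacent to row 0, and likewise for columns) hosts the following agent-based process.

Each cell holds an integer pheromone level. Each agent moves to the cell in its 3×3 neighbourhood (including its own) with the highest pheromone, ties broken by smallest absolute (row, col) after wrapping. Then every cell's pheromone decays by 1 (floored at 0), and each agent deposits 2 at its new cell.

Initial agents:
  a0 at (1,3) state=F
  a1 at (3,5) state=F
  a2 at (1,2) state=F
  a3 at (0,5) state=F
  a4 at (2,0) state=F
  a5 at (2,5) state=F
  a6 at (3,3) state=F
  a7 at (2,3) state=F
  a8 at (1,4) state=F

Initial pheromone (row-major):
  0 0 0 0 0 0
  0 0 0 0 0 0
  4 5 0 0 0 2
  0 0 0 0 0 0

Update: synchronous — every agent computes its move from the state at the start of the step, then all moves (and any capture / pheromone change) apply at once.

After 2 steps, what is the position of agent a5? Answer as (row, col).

t=1: a0@(0,2) a1@(2,0) a2@(2,1) a3@(0,0) a4@(2,1) a5@(2,0) a6@(0,2) a7@(1,2) a8@(2,5) | pheromone: 2 0 4 0 0 0 / 0 0 2 0 0 0 / 7 8 0 0 0 3 / 0 0 0 0 0 0
t=2: a0@(0,2) a1@(2,1) a2@(2,1) a3@(0,0) a4@(2,1) a5@(2,1) a6@(0,2) a7@(2,1) a8@(2,0) | pheromone: 3 0 7 0 0 0 / 0 0 1 0 0 0 / 8 17 0 0 0 2 / 0 0 0 0 0 0

(2, 1)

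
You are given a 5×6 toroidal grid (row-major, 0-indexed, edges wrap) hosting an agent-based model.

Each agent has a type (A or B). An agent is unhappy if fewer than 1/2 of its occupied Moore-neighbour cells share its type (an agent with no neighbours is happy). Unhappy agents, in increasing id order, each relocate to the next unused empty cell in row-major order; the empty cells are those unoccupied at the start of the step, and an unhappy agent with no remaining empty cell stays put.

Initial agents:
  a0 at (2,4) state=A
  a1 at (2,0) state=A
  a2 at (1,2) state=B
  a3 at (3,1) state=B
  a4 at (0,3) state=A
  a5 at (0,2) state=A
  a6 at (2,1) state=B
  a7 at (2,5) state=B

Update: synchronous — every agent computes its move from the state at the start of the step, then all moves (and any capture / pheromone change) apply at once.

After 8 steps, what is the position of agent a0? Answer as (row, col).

(0, 0)

t=1: a0@(0,0):A a1@(0,1):A a2@(0,4):B a3@(3,1):B a4@(0,3):A a5@(0,2):A a6@(2,1):B a7@(0,5):B
t=2: (unchanged — steady state)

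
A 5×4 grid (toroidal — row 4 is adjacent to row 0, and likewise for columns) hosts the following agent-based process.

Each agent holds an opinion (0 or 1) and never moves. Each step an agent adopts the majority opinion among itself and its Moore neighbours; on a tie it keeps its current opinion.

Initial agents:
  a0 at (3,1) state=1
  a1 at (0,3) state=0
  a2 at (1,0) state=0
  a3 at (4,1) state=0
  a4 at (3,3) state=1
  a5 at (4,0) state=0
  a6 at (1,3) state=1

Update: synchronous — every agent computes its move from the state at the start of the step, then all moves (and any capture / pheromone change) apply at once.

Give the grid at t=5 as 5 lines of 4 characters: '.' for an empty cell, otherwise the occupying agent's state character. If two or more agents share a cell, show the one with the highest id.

t=1: a0@(3,1):0 a1@(0,3):0 a2@(1,0):0 a3@(4,1):0 a4@(3,3):1 a5@(4,0):0 a6@(1,3):0
t=2: (unchanged — steady state)

...0
0..0
....
.0.1
00..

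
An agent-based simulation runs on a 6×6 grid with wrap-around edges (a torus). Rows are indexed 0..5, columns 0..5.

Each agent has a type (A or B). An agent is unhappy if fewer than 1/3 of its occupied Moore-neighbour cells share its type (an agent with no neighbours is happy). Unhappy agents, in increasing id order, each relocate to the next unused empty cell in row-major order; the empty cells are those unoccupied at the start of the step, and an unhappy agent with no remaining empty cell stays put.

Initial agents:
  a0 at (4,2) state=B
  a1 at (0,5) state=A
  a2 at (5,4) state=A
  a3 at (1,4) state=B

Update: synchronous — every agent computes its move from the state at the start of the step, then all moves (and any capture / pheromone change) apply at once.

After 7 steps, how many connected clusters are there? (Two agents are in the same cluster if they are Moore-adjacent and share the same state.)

t=1: a0@(4,2):B a1@(0,5):A a2@(5,4):A a3@(0,0):B
t=2: a0@(4,2):B a1@(0,5):A a2@(5,4):A a3@(0,1):B
t=3: (unchanged — steady state)

3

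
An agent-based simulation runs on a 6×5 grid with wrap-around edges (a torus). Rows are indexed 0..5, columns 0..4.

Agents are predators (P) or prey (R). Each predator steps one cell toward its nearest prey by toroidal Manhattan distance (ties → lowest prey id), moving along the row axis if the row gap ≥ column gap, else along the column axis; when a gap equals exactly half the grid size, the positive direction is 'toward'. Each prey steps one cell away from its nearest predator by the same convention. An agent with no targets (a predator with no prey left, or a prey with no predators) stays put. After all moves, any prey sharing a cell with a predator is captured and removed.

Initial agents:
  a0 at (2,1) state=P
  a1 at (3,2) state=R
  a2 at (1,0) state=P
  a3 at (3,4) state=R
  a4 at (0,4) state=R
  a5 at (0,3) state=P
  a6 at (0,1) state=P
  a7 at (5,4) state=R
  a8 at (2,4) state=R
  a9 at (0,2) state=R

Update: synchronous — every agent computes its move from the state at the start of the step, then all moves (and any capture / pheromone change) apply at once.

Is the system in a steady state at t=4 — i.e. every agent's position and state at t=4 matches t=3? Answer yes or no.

t=1: a0@(3,1):P a1@(4,2):R a2@(0,0):P a3@(3,3):R a5@(0,4):P a6@(0,2):P a7@(4,4):R a8@(2,3):R a9@(0,1):R
t=2: a0@(4,1):P a1@(5,2):R a2@(0,1):P a3@(3,4):R a5@(5,4):P a6@(0,1):P a7@(3,4):R a8@(2,4):R a9@(0,2):R
t=3: a0@(5,1):P a2@(0,2):P a3@(2,4):R a5@(5,3):P a6@(0,2):P a7@(2,4):R a8@(1,4):R a9@(0,3):R
t=4: a0@(5,2):P a2@(0,3):P a3@(3,4):R a5@(0,3):P a6@(0,3):P a7@(3,4):R a8@(1,0):R a9@(0,4):R

no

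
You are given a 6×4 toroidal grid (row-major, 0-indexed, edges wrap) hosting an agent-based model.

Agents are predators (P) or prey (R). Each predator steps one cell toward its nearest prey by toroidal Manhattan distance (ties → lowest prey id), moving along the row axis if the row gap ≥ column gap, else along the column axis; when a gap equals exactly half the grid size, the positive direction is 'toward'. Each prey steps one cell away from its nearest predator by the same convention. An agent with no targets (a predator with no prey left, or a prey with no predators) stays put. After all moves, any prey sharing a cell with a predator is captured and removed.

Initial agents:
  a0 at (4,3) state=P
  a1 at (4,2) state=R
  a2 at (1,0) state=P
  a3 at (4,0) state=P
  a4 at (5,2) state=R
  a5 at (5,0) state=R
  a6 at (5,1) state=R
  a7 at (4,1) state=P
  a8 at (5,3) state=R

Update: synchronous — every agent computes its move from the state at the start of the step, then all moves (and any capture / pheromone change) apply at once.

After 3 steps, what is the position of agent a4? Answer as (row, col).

(2, 2)

t=1: a0@(4,2):P a1@(4,1):R a2@(0,0):P a3@(5,0):P a4@(0,2):R a6@(0,1):R a7@(4,2):P a8@(0,3):R
t=2: a0@(4,1):P a2@(0,1):P a3@(4,0):P a4@(1,2):R a6@(0,2):R a7@(4,1):P a8@(0,2):R
t=3: a0@(5,1):P a2@(0,2):P a3@(5,0):P a4@(2,2):R a6@(0,3):R a7@(5,1):P a8@(0,3):R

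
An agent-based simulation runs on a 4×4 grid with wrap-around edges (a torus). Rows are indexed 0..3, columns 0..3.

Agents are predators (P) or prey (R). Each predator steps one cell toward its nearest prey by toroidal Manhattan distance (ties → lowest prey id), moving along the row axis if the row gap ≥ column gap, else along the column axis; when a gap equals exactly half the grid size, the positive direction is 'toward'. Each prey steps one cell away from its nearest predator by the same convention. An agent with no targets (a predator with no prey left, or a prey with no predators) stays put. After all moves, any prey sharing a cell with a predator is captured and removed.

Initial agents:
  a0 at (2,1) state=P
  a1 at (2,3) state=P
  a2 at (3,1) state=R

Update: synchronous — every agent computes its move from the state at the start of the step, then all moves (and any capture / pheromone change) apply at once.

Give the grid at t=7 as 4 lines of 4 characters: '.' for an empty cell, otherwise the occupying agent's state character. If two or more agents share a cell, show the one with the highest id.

t=1: a0@(3,1):P a1@(2,0):P a2@(0,1):R
t=2: a0@(0,1):P a1@(3,0):P a2@(1,1):R
t=3: a0@(1,1):P a1@(0,0):P a2@(2,1):R
t=4: a0@(2,1):P a1@(1,0):P a2@(3,1):R
t=5: a0@(3,1):P a1@(2,0):P a2@(0,1):R
t=6: a0@(0,1):P a1@(3,0):P a2@(1,1):R
t=7: a0@(1,1):P a1@(0,0):P a2@(2,1):R

P...
.P..
.R..
....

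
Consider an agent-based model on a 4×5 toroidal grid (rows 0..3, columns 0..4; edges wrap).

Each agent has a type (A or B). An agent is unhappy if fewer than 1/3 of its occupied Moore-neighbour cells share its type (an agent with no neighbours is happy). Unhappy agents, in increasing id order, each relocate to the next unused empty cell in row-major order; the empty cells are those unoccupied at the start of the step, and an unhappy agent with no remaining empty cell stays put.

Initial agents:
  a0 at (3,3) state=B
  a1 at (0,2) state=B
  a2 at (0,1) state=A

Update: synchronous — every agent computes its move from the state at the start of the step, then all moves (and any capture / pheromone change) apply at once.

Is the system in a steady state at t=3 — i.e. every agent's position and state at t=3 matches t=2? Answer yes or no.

yes

t=1: a0@(3,3):B a1@(0,2):B a2@(0,0):A
t=2: (unchanged — steady state)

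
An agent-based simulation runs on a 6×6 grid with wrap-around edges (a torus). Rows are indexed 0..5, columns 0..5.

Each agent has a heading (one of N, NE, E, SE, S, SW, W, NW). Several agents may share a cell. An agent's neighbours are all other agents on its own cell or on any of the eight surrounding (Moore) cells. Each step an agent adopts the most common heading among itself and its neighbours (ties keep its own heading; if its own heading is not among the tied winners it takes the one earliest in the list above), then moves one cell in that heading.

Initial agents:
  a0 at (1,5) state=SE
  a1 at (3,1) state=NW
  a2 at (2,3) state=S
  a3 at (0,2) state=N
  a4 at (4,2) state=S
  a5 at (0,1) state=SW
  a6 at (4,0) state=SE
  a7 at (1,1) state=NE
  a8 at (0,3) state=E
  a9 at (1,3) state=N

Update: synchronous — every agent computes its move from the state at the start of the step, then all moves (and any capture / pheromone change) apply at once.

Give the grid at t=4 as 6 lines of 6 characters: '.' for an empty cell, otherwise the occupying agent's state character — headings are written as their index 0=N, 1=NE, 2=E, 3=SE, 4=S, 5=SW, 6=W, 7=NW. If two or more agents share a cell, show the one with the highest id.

......
.0....
..000.
..00..
..0...
...7..

t=1: a0@(2,0):SE a1@(2,0):NW a2@(3,3):S a3@(5,2):N a4@(5,2):S a5@(1,0):SW a6@(5,1):SE a7@(0,2):NE a8@(5,3):N a9@(0,3):N
t=2: a0@(3,1):SE a1@(1,5):NW a2@(4,3):S a3@(4,2):N a4@(4,2):N a5@(2,5):SW a6@(0,2):SE a7@(5,2):N a8@(4,3):N a9@(5,3):N
t=3: a0@(2,1):N a1@(0,4):NW a2@(3,3):N a3@(3,2):N a4@(3,2):N a5@(3,4):SW a6@(5,2):N a7@(4,2):N a8@(3,3):N a9@(4,3):N
t=4: a0@(1,1):N a1@(5,3):NW a2@(2,3):N a3@(2,2):N a4@(2,2):N a5@(2,4):N a6@(4,2):N a7@(3,2):N a8@(2,3):N a9@(3,3):N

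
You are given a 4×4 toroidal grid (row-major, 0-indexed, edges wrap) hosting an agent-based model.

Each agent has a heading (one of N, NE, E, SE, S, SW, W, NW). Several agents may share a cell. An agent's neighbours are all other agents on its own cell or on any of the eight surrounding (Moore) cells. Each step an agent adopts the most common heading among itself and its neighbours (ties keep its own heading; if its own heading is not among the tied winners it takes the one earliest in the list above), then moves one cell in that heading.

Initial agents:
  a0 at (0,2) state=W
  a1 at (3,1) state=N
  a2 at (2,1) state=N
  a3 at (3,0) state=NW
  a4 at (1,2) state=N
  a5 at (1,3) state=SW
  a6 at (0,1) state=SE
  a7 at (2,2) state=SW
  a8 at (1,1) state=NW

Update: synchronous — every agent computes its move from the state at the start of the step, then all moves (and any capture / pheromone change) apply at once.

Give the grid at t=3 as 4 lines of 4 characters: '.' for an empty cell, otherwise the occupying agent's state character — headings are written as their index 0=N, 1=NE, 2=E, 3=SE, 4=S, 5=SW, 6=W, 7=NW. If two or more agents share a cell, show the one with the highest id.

t=1: a0@(3,2):N a1@(2,1):N a2@(1,1):N a3@(2,0):N a4@(0,2):N a5@(2,2):SW a6@(3,1):N a7@(1,2):N a8@(0,1):N
t=2: a0@(2,2):N a1@(1,1):N a2@(0,1):N a3@(1,0):N a4@(3,2):N a5@(1,2):N a6@(2,1):N a7@(0,2):N a8@(3,1):N
t=3: a0@(1,2):N a1@(0,1):N a2@(3,1):N a3@(0,0):N a4@(2,2):N a5@(0,2):N a6@(1,1):N a7@(3,2):N a8@(2,1):N

000.
.00.
.00.
.00.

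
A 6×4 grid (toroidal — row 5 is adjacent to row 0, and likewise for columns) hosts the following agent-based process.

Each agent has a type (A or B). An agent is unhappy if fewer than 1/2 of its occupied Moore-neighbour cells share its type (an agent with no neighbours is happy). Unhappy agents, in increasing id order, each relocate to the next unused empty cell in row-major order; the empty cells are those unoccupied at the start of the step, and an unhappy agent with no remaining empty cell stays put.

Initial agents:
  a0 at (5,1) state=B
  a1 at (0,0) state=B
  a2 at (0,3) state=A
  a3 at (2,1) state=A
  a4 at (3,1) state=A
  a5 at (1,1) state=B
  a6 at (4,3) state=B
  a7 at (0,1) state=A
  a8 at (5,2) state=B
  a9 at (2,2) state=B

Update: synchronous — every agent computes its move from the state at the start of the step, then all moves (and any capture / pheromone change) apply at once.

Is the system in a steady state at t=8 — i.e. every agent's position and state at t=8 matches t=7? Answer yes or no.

yes

t=1: a0@(5,1):B a1@(0,0):B a2@(0,2):A a3@(1,0):A a4@(3,1):A a5@(1,1):B a6@(4,3):B a7@(1,2):A a8@(5,2):B a9@(1,3):B
t=2: a0@(5,1):B a1@(0,0):B a2@(0,1):A a3@(0,3):A a4@(3,1):A a5@(2,0):B a6@(4,3):B a7@(2,1):A a8@(5,2):B a9@(2,2):B
t=3: a0@(5,1):B a1@(0,2):B a2@(1,0):A a3@(1,1):A a4@(1,2):A a5@(1,3):B a6@(4,3):B a7@(2,3):A a8@(5,2):B a9@(3,0):B
t=4: a0@(5,1):B a1@(0,2):B a2@(1,0):A a3@(1,1):A a4@(1,2):A a5@(0,0):B a6@(4,3):B a7@(2,3):A a8@(5,2):B a9@(3,0):B
t=5: a0@(5,1):B a1@(0,2):B a2@(1,0):A a3@(1,1):A a4@(1,2):A a5@(0,1):B a6@(4,3):B a7@(2,3):A a8@(5,2):B a9@(3,0):B
t=6: (unchanged — steady state)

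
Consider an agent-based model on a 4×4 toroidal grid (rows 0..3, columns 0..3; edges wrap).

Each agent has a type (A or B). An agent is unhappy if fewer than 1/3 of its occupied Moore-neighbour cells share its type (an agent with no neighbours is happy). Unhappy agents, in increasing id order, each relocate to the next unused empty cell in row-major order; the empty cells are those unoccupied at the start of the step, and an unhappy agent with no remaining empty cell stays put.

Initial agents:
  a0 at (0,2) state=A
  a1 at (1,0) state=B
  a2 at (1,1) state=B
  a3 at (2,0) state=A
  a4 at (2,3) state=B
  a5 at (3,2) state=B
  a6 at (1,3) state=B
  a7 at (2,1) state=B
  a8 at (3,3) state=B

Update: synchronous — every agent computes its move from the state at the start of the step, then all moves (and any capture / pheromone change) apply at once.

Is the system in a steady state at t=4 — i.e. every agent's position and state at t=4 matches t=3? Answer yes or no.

no

t=1: a0@(0,0):A a1@(1,0):B a2@(1,1):B a3@(0,1):A a4@(2,3):B a5@(3,2):B a6@(1,3):B a7@(2,1):B a8@(3,3):B
t=2: a0@(0,2):A a1@(1,0):B a2@(1,1):B a3@(0,3):A a4@(2,3):B a5@(3,2):B a6@(1,3):B a7@(2,1):B a8@(3,3):B
t=3: a0@(0,0):A a1@(1,0):B a2@(1,1):B a3@(0,1):A a4@(2,3):B a5@(3,2):B a6@(1,3):B a7@(2,1):B a8@(3,3):B
t=4: a0@(0,2):A a1@(1,0):B a2@(1,1):B a3@(0,3):A a4@(2,3):B a5@(3,2):B a6@(1,3):B a7@(2,1):B a8@(3,3):B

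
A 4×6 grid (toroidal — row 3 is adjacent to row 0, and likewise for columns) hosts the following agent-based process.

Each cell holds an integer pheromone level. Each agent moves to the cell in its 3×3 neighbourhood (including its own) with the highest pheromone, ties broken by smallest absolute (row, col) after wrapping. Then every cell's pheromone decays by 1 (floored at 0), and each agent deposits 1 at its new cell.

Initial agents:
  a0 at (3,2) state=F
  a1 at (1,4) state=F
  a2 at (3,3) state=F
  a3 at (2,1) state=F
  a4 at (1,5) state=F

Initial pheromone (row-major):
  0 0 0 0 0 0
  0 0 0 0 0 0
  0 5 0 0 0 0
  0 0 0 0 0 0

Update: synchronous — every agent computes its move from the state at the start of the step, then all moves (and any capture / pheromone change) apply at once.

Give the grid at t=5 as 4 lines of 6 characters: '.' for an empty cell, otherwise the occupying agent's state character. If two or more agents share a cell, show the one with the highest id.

F.F...
......
.F....
......

t=1: a0@(2,1) a1@(0,3) a2@(0,2) a3@(2,1) a4@(0,0) | pheromone: 1 0 1 1 0 0 / 0 0 0 0 0 0 / 0 6 0 0 0 0 / 0 0 0 0 0 0
t=2: a0@(2,1) a1@(0,2) a2@(0,2) a3@(2,1) a4@(0,0) | pheromone: 1 0 2 0 0 0 / 0 0 0 0 0 0 / 0 7 0 0 0 0 / 0 0 0 0 0 0
t=3: a0@(2,1) a1@(0,2) a2@(0,2) a3@(2,1) a4@(0,0) | pheromone: 1 0 3 0 0 0 / 0 0 0 0 0 0 / 0 8 0 0 0 0 / 0 0 0 0 0 0
t=4: a0@(2,1) a1@(0,2) a2@(0,2) a3@(2,1) a4@(0,0) | pheromone: 1 0 4 0 0 0 / 0 0 0 0 0 0 / 0 9 0 0 0 0 / 0 0 0 0 0 0
t=5: a0@(2,1) a1@(0,2) a2@(0,2) a3@(2,1) a4@(0,0) | pheromone: 1 0 5 0 0 0 / 0 0 0 0 0 0 / 0 10 0 0 0 0 / 0 0 0 0 0 0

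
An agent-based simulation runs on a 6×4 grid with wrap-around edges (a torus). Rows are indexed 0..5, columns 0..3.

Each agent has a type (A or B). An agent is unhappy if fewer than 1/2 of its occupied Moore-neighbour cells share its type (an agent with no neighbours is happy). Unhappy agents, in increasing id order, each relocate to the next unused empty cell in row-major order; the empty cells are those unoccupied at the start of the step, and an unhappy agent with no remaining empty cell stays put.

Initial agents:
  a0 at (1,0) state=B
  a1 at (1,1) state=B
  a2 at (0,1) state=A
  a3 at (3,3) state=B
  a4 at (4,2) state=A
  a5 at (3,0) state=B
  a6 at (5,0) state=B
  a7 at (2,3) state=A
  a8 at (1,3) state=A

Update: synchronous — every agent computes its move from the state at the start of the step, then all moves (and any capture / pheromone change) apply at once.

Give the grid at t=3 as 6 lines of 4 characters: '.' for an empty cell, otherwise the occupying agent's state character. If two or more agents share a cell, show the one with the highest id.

t=1: a0@(0,0):B a1@(1,1):B a2@(0,2):A a3@(0,3):B a4@(1,2):A a5@(3,0):B a6@(2,0):B a7@(2,1):A a8@(1,3):A
t=2: a0@(0,0):B a1@(0,1):B a2@(0,2):A a3@(1,0):B a4@(1,2):A a5@(3,0):B a6@(2,0):B a7@(2,2):A a8@(2,3):A
t=3: a0@(0,0):B a1@(0,1):B a2@(0,2):A a3@(1,0):B a4@(1,2):A a5@(3,0):B a6@(2,0):B a7@(2,2):A a8@(0,3):A

BBAA
B.A.
B.A.
B...
....
....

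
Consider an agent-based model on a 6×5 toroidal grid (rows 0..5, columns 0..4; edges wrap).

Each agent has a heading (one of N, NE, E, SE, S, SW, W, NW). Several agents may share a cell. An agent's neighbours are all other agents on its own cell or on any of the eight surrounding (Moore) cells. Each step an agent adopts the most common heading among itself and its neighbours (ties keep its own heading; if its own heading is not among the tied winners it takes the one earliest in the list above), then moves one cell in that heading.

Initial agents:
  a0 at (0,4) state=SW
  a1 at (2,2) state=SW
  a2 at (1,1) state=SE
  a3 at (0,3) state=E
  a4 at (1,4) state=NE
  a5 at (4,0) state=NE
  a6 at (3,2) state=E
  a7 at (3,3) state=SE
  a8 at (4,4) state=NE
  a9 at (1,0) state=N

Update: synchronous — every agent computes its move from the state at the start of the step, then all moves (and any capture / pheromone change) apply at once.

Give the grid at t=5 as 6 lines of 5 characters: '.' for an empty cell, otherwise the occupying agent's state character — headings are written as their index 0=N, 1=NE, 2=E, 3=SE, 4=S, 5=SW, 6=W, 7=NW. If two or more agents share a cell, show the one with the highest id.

.3...
..3..
...31
.....
.....
1...1

t=1: a0@(1,3):SW a1@(3,3):SE a2@(2,2):SE a3@(0,4):E a4@(0,0):NE a5@(3,1):NE a6@(3,3):E a7@(4,4):SE a8@(3,0):NE a9@(0,0):N
t=2: a0@(2,2):SW a1@(4,4):SE a2@(3,3):SE a3@(0,0):E a4@(5,1):NE a5@(2,2):NE a6@(4,4):SE a7@(5,0):SE a8@(2,1):NE a9@(5,0):N
t=3: a0@(1,3):NE a1@(5,0):SE a2@(4,4):SE a3@(0,1):E a4@(4,2):NE a5@(1,3):NE a6@(5,0):SE a7@(0,1):SE a8@(1,2):NE a9@(0,1):SE
t=4: a0@(0,4):NE a1@(0,1):SE a2@(5,0):SE a3@(1,2):SE a4@(3,3):NE a5@(0,4):NE a6@(0,1):SE a7@(1,2):SE a8@(0,3):NE a9@(1,2):SE
t=5: a0@(5,0):NE a1@(1,2):SE a2@(0,1):SE a3@(2,3):SE a4@(2,4):NE a5@(5,0):NE a6@(1,2):SE a7@(2,3):SE a8@(5,4):NE a9@(2,3):SE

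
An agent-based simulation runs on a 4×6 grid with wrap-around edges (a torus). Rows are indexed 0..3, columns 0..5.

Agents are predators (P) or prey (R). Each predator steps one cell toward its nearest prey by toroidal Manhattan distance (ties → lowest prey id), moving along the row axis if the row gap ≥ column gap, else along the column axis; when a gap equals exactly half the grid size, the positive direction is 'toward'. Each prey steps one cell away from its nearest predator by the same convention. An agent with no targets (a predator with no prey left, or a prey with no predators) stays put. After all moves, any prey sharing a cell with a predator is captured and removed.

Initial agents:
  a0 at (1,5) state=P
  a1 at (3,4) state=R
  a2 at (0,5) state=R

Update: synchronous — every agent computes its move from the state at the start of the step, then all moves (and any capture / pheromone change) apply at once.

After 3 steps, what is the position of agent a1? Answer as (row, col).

(0, 4)

t=1: a0@(0,5):P a1@(2,4):R a2@(3,5):R
t=2: a0@(3,5):P a1@(1,4):R a2@(2,5):R
t=3: a0@(2,5):P a1@(0,4):R a2@(1,5):R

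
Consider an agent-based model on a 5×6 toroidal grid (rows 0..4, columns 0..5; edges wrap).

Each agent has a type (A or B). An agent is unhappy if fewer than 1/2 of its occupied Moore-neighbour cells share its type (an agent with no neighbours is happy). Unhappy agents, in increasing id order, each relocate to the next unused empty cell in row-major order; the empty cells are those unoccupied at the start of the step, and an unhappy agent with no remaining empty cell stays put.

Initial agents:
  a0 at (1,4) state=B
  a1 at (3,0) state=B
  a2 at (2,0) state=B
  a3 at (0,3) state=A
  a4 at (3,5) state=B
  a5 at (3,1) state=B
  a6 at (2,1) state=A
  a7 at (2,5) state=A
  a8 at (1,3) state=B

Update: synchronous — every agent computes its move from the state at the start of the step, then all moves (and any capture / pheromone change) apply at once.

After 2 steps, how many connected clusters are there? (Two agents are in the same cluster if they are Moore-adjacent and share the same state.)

4

t=1: a0@(0,0):B a1@(3,0):B a2@(2,0):B a3@(0,1):A a4@(3,5):B a5@(3,1):B a6@(0,2):A a7@(0,4):A a8@(1,3):B
t=2: a0@(0,3):B a1@(3,0):B a2@(2,0):B a3@(0,1):A a4@(3,5):B a5@(3,1):B a6@(0,2):A a7@(0,5):A a8@(1,0):B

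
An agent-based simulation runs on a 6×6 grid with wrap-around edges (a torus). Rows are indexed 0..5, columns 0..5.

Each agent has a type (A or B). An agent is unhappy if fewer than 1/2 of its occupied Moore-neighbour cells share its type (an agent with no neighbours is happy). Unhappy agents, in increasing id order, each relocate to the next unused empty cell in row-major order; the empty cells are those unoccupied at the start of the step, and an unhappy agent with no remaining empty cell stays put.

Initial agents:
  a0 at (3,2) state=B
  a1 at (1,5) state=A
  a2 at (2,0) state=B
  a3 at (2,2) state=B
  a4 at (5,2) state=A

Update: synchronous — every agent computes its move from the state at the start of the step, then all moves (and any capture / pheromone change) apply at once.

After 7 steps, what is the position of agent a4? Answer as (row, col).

t=1: a0@(3,2):B a1@(0,0):A a2@(0,1):B a3@(2,2):B a4@(5,2):A
t=2: a0@(3,2):B a1@(0,2):A a2@(0,3):B a3@(2,2):B a4@(0,4):A
t=3: a0@(3,2):B a1@(0,0):A a2@(0,1):B a3@(2,2):B a4@(0,5):A
t=4: a0@(3,2):B a1@(0,0):A a2@(0,2):B a3@(2,2):B a4@(0,5):A
t=5: (unchanged — steady state)

(0, 5)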